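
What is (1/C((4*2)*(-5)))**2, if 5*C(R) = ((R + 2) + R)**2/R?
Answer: 2500/2313441 ≈ 0.0010806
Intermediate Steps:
C(R) = (2 + 2*R)**2/(5*R) (C(R) = (((R + 2) + R)**2/R)/5 = (((2 + R) + R)**2/R)/5 = ((2 + 2*R)**2/R)/5 = (2 + 2*R)**2/(5*R))
(1/C((4*2)*(-5)))**2 = (1/(4*(1 + (4*2)*(-5))**2/(5*(((4*2)*(-5))))))**2 = (1/(4*(1 + 8*(-5))**2/(5*((8*(-5))))))**2 = (1/((4/5)*(1 - 40)**2/(-40)))**2 = (1/((4/5)*(-1/40)*(-39)**2))**2 = (1/((4/5)*(-1/40)*1521))**2 = (1/(-1521/50))**2 = (-50/1521)**2 = 2500/2313441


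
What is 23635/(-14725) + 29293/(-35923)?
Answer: -256075906/105793235 ≈ -2.4205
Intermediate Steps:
23635/(-14725) + 29293/(-35923) = 23635*(-1/14725) + 29293*(-1/35923) = -4727/2945 - 29293/35923 = -256075906/105793235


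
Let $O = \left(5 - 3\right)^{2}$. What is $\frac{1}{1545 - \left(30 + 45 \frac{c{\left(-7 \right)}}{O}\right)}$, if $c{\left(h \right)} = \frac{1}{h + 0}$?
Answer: $\frac{28}{42465} \approx 0.00065937$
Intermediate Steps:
$c{\left(h \right)} = \frac{1}{h}$
$O = 4$ ($O = 2^{2} = 4$)
$\frac{1}{1545 - \left(30 + 45 \frac{c{\left(-7 \right)}}{O}\right)} = \frac{1}{1545 - \left(30 + 45 \frac{1}{\left(-7\right) 4}\right)} = \frac{1}{1545 - \left(30 + 45 \left(\left(- \frac{1}{7}\right) \frac{1}{4}\right)\right)} = \frac{1}{1545 - \frac{795}{28}} = \frac{1}{\frac{42465}{28}} = \frac{28}{42465}$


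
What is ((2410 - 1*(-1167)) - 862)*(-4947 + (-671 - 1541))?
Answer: -19436685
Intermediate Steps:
((2410 - 1*(-1167)) - 862)*(-4947 + (-671 - 1541)) = ((2410 + 1167) - 862)*(-4947 - 2212) = (3577 - 862)*(-7159) = 2715*(-7159) = -19436685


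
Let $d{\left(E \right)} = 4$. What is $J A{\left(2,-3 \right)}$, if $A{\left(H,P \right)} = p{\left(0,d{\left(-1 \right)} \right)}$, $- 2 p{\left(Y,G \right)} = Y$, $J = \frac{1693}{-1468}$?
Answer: $0$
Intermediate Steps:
$J = - \frac{1693}{1468}$ ($J = 1693 \left(- \frac{1}{1468}\right) = - \frac{1693}{1468} \approx -1.1533$)
$p{\left(Y,G \right)} = - \frac{Y}{2}$
$A{\left(H,P \right)} = 0$ ($A{\left(H,P \right)} = \left(- \frac{1}{2}\right) 0 = 0$)
$J A{\left(2,-3 \right)} = \left(- \frac{1693}{1468}\right) 0 = 0$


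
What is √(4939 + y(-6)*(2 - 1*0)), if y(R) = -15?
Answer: √4909 ≈ 70.064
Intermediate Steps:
√(4939 + y(-6)*(2 - 1*0)) = √(4939 - 15*(2 - 1*0)) = √(4939 - 15*(2 + 0)) = √(4939 - 15*2) = √(4939 - 30) = √4909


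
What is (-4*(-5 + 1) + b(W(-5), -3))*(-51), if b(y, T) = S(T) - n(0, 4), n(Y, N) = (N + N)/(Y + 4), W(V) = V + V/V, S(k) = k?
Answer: -561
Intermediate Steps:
W(V) = 1 + V (W(V) = V + 1 = 1 + V)
n(Y, N) = 2*N/(4 + Y) (n(Y, N) = (2*N)/(4 + Y) = 2*N/(4 + Y))
b(y, T) = -2 + T (b(y, T) = T - 2*4/(4 + 0) = T - 2*4/4 = T - 1*2 = T - 2 = -2 + T)
(-4*(-5 + 1) + b(W(-5), -3))*(-51) = (-4*(-5 + 1) + (-2 - 3))*(-51) = (-4*(-4) - 5)*(-51) = (16 - 5)*(-51) = 11*(-51) = -561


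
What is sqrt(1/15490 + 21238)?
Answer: sqrt(5095847859290)/15490 ≈ 145.73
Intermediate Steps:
sqrt(1/15490 + 21238) = sqrt(328976621/15490) = sqrt(5095847859290)/15490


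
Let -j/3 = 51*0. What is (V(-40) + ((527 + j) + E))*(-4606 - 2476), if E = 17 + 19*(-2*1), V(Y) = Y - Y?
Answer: -3583492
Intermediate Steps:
V(Y) = 0
j = 0 (j = -153*0 = -3*0 = 0)
E = -21 (E = 17 + 19*(-2) = 17 - 38 = -21)
(V(-40) + ((527 + j) + E))*(-4606 - 2476) = (0 + ((527 + 0) - 21))*(-4606 - 2476) = (0 + (527 - 21))*(-7082) = (0 + 506)*(-7082) = 506*(-7082) = -3583492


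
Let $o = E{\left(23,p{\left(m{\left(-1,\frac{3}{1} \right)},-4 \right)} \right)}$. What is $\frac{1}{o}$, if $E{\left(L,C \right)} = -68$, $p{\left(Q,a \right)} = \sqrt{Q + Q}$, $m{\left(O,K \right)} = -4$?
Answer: $- \frac{1}{68} \approx -0.014706$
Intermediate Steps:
$p{\left(Q,a \right)} = \sqrt{2} \sqrt{Q}$ ($p{\left(Q,a \right)} = \sqrt{2 Q} = \sqrt{2} \sqrt{Q}$)
$o = -68$
$\frac{1}{o} = \frac{1}{-68} = - \frac{1}{68}$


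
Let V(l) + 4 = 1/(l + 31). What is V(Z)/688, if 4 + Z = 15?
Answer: -167/28896 ≈ -0.0057793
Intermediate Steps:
Z = 11 (Z = -4 + 15 = 11)
V(l) = -4 + 1/(31 + l) (V(l) = -4 + 1/(l + 31) = -4 + 1/(31 + l))
V(Z)/688 = ((-123 - 4*11)/(31 + 11))/688 = ((-123 - 44)/42)*(1/688) = ((1/42)*(-167))*(1/688) = -167/42*1/688 = -167/28896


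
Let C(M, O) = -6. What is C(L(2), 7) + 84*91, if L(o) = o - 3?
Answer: 7638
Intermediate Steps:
L(o) = -3 + o
C(L(2), 7) + 84*91 = -6 + 84*91 = -6 + 7644 = 7638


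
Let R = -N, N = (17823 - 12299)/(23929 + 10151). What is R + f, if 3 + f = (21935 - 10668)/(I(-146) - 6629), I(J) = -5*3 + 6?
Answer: -137414599/28277880 ≈ -4.8594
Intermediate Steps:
I(J) = -9 (I(J) = -15 + 6 = -9)
f = -31181/6638 (f = -3 + (21935 - 10668)/(-9 - 6629) = -3 + 11267/(-6638) = -3 + 11267*(-1/6638) = -3 - 11267/6638 = -31181/6638 ≈ -4.6973)
N = 1381/8520 (N = 5524/34080 = 5524*(1/34080) = 1381/8520 ≈ 0.16209)
R = -1381/8520 (R = -1*1381/8520 = -1381/8520 ≈ -0.16209)
R + f = -1381/8520 - 31181/6638 = -137414599/28277880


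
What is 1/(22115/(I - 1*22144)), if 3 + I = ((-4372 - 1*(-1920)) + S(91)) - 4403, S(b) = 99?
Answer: -28903/22115 ≈ -1.3069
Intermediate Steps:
I = -6759 (I = -3 + (((-4372 - 1*(-1920)) + 99) - 4403) = -3 + (((-4372 + 1920) + 99) - 4403) = -3 + ((-2452 + 99) - 4403) = -3 + (-2353 - 4403) = -3 - 6756 = -6759)
1/(22115/(I - 1*22144)) = 1/(22115/(-6759 - 1*22144)) = 1/(22115/(-6759 - 22144)) = 1/(22115/(-28903)) = 1/(22115*(-1/28903)) = 1/(-22115/28903) = -28903/22115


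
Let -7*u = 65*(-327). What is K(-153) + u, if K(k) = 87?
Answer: 21864/7 ≈ 3123.4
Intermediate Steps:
u = 21255/7 (u = -65*(-327)/7 = -⅐*(-21255) = 21255/7 ≈ 3036.4)
K(-153) + u = 87 + 21255/7 = 21864/7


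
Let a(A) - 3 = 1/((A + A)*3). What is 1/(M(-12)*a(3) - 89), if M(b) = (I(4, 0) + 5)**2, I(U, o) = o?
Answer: -18/227 ≈ -0.079295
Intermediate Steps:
M(b) = 25 (M(b) = (0 + 5)**2 = 5**2 = 25)
a(A) = 3 + 1/(6*A) (a(A) = 3 + 1/((A + A)*3) = 3 + 1/((2*A)*3) = 3 + 1/(6*A))
1/(M(-12)*a(3) - 89) = 1/(25*(3 + (1/6)/3) - 89) = 1/(25*(3 + (1/6)*(1/3)) - 89) = 1/(25*(3 + 1/18) - 89) = 1/(25*(55/18) - 89) = 1/(1375/18 - 89) = 1/(-227/18) = -18/227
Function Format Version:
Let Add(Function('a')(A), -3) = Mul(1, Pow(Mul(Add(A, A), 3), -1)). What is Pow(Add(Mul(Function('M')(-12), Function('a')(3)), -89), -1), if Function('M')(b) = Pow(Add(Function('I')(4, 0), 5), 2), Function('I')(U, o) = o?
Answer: Rational(-18, 227) ≈ -0.079295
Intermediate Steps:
Function('M')(b) = 25 (Function('M')(b) = Pow(Add(0, 5), 2) = Pow(5, 2) = 25)
Function('a')(A) = Add(3, Mul(Rational(1, 6), Pow(A, -1))) (Function('a')(A) = Add(3, Mul(1, Pow(Mul(Add(A, A), 3), -1))) = Add(3, Mul(1, Pow(Mul(Mul(2, A), 3), -1))) = Add(3, Mul(1, Pow(Mul(6, A), -1))) = Add(3, Mul(1, Mul(Rational(1, 6), Pow(A, -1)))) = Add(3, Mul(Rational(1, 6), Pow(A, -1))))
Pow(Add(Mul(Function('M')(-12), Function('a')(3)), -89), -1) = Pow(Add(Mul(25, Add(3, Mul(Rational(1, 6), Pow(3, -1)))), -89), -1) = Pow(Add(Mul(25, Add(3, Mul(Rational(1, 6), Rational(1, 3)))), -89), -1) = Pow(Add(Mul(25, Add(3, Rational(1, 18))), -89), -1) = Pow(Add(Mul(25, Rational(55, 18)), -89), -1) = Pow(Add(Rational(1375, 18), -89), -1) = Pow(Rational(-227, 18), -1) = Rational(-18, 227)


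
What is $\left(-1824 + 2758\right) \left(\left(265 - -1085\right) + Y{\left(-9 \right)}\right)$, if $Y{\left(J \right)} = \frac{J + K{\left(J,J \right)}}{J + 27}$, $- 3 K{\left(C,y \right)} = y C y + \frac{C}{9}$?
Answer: $\frac{34372601}{27} \approx 1.2731 \cdot 10^{6}$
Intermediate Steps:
$K{\left(C,y \right)} = - \frac{C}{27} - \frac{C y^{2}}{3}$ ($K{\left(C,y \right)} = - \frac{y C y + \frac{C}{9}}{3} = - \frac{C y y + C \frac{1}{9}}{3} = - \frac{C y^{2} + \frac{C}{9}}{3} = - \frac{\frac{C}{9} + C y^{2}}{3} = - \frac{C}{27} - \frac{C y^{2}}{3}$)
$Y{\left(J \right)} = \frac{J - \frac{J \left(1 + 9 J^{2}\right)}{27}}{27 + J}$ ($Y{\left(J \right)} = \frac{J - \frac{J \left(1 + 9 J^{2}\right)}{27}}{J + 27} = \frac{J - \frac{J \left(1 + 9 J^{2}\right)}{27}}{27 + J}$)
$\left(-1824 + 2758\right) \left(\left(265 - -1085\right) + Y{\left(-9 \right)}\right) = \left(-1824 + 2758\right) \left(\left(265 - -1085\right) + \frac{1}{27} \left(-9\right) \frac{1}{27 - 9} \left(26 - 9 \left(-9\right)^{2}\right)\right) = 934 \left(\left(265 + 1085\right) + \frac{1}{27} \left(-9\right) \frac{1}{18} \left(26 - 729\right)\right) = 934 \left(1350 + \frac{1}{27} \left(-9\right) \frac{1}{18} \left(26 - 729\right)\right) = 934 \left(1350 + \frac{1}{27} \left(-9\right) \frac{1}{18} \left(-703\right)\right) = 934 \left(1350 + \frac{703}{54}\right) = 934 \cdot \frac{73603}{54} = \frac{34372601}{27}$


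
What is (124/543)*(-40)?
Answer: -4960/543 ≈ -9.1344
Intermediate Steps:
(124/543)*(-40) = -4960/543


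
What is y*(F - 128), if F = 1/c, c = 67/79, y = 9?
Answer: -76473/67 ≈ -1141.4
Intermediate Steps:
c = 67/79 (c = 67*(1/79) = 67/79 ≈ 0.84810)
F = 79/67 (F = 1/(67/79) = 79/67 ≈ 1.1791)
y*(F - 128) = 9*(79/67 - 128) = 9*(-8497/67) = -76473/67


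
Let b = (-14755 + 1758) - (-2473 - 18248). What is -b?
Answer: -7724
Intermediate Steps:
b = 7724 (b = -12997 - 1*(-20721) = -12997 + 20721 = 7724)
-b = -1*7724 = -7724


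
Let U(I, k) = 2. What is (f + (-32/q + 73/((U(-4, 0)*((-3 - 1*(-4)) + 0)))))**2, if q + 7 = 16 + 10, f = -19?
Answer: 361201/1444 ≈ 250.14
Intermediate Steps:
q = 19 (q = -7 + (16 + 10) = -7 + 26 = 19)
(f + (-32/q + 73/((U(-4, 0)*((-3 - 1*(-4)) + 0)))))**2 = (-19 + (-32/19 + 73/((2*((-3 - 1*(-4)) + 0)))))**2 = (-19 + (-32*1/19 + 73/((2*((-3 + 4) + 0)))))**2 = (-19 + (-32/19 + 73/((2*(1 + 0)))))**2 = (-19 + (-32/19 + 73/((2*1))))**2 = (-19 + (-32/19 + 73/2))**2 = (-19 + 1323/38)**2 = (601/38)**2 = 361201/1444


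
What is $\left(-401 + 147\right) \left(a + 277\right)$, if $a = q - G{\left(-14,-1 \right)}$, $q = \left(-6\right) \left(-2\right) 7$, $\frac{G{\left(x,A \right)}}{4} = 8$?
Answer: $-83566$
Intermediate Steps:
$G{\left(x,A \right)} = 32$ ($G{\left(x,A \right)} = 4 \cdot 8 = 32$)
$q = 84$ ($q = 12 \cdot 7 = 84$)
$a = 52$ ($a = 84 - 32 = 52$)
$\left(-401 + 147\right) \left(a + 277\right) = \left(-401 + 147\right) \left(52 + 277\right) = \left(-254\right) 329 = -83566$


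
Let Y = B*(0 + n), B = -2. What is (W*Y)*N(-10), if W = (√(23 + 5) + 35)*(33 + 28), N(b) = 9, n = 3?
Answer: -115290 - 6588*√7 ≈ -1.3272e+5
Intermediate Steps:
Y = -6 (Y = -2*(0 + 3) = -2*3 = -6)
W = 2135 + 122*√7 (W = (√28 + 35)*61 = (2*√7 + 35)*61 = (35 + 2*√7)*61 = 2135 + 122*√7 ≈ 2457.8)
(W*Y)*N(-10) = ((2135 + 122*√7)*(-6))*9 = (-12810 - 732*√7)*9 = -115290 - 6588*√7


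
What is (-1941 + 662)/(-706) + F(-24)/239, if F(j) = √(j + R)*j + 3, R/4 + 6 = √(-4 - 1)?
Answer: 307799/168734 - 48*√(-12 + I*√5)/239 ≈ 1.7596 - 0.69871*I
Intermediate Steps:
R = -24 + 4*I*√5 (R = -24 + 4*√(-4 - 1) = -24 + 4*√(-5) = -24 + 4*(I*√5) = -24 + 4*I*√5 ≈ -24.0 + 8.9443*I)
F(j) = 3 + j*√(-24 + j + 4*I*√5) (F(j) = √(j + (-24 + 4*I*√5))*j + 3 = √(-24 + j + 4*I*√5)*j + 3 = j*√(-24 + j + 4*I*√5) + 3 = 3 + j*√(-24 + j + 4*I*√5))
(-1941 + 662)/(-706) + F(-24)/239 = (-1941 + 662)/(-706) + (3 - 24*√(-24 - 24 + 4*I*√5))/239 = -1279*(-1/706) + (3 - 24*√(-48 + 4*I*√5))*(1/239) = 1279/706 + (3/239 - 24*√(-48 + 4*I*√5)/239) = 307799/168734 - 24*√(-48 + 4*I*√5)/239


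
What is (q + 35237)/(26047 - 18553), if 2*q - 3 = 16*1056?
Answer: 87373/14988 ≈ 5.8295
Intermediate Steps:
q = 16899/2 (q = 3/2 + (16*1056)/2 = 3/2 + (1/2)*16896 = 3/2 + 8448 = 16899/2 ≈ 8449.5)
(q + 35237)/(26047 - 18553) = (16899/2 + 35237)/(26047 - 18553) = (87373/2)/7494 = (87373/2)*(1/7494) = 87373/14988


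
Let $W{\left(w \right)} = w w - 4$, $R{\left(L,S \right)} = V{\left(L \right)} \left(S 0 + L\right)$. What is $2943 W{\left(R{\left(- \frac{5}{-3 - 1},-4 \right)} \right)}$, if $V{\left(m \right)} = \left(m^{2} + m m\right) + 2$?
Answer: $\frac{111625047}{1024} \approx 1.0901 \cdot 10^{5}$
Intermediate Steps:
$V{\left(m \right)} = 2 + 2 m^{2}$ ($V{\left(m \right)} = \left(m^{2} + m^{2}\right) + 2 = 2 m^{2} + 2 = 2 + 2 m^{2}$)
$R{\left(L,S \right)} = L \left(2 + 2 L^{2}\right)$ ($R{\left(L,S \right)} = \left(2 + 2 L^{2}\right) \left(S 0 + L\right) = \left(2 + 2 L^{2}\right) \left(0 + L\right) = \left(2 + 2 L^{2}\right) L = L \left(2 + 2 L^{2}\right)$)
$W{\left(w \right)} = -4 + w^{2}$ ($W{\left(w \right)} = w^{2} - 4 = -4 + w^{2}$)
$2943 W{\left(R{\left(- \frac{5}{-3 - 1},-4 \right)} \right)} = 2943 \left(-4 + \left(2 \left(- \frac{5}{-3 - 1}\right) \left(1 + \left(- \frac{5}{-3 - 1}\right)^{2}\right)\right)^{2}\right) = 2943 \left(-4 + \left(2 \left(- \frac{5}{-4}\right) \left(1 + \left(- \frac{5}{-4}\right)^{2}\right)\right)^{2}\right) = 2943 \left(-4 + \left(2 \left(\left(-5\right) \left(- \frac{1}{4}\right)\right) \left(1 + \left(\left(-5\right) \left(- \frac{1}{4}\right)\right)^{2}\right)\right)^{2}\right) = 2943 \left(-4 + \left(2 \cdot \frac{5}{4} \left(1 + \left(\frac{5}{4}\right)^{2}\right)\right)^{2}\right) = 2943 \left(-4 + \left(2 \cdot \frac{5}{4} \left(1 + \frac{25}{16}\right)\right)^{2}\right) = 2943 \left(-4 + \left(2 \cdot \frac{5}{4} \cdot \frac{41}{16}\right)^{2}\right) = 2943 \left(-4 + \left(\frac{205}{32}\right)^{2}\right) = 2943 \left(-4 + \frac{42025}{1024}\right) = 2943 \cdot \frac{37929}{1024} = \frac{111625047}{1024}$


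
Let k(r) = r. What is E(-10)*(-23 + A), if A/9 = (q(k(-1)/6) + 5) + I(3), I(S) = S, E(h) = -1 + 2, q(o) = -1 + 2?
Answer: 58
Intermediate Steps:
q(o) = 1
E(h) = 1
A = 81 (A = 9*((1 + 5) + 3) = 9*(6 + 3) = 9*9 = 81)
E(-10)*(-23 + A) = 1*(-23 + 81) = 1*58 = 58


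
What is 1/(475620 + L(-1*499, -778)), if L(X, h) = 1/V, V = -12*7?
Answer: 84/39952079 ≈ 2.1025e-6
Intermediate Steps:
V = -84
L(X, h) = -1/84 (L(X, h) = 1/(-84) = -1/84)
1/(475620 + L(-1*499, -778)) = 1/(475620 - 1/84) = 1/(39952079/84) = 84/39952079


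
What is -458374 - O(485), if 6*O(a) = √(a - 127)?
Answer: -458374 - √358/6 ≈ -4.5838e+5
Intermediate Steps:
O(a) = √(-127 + a)/6 (O(a) = √(a - 127)/6 = √(-127 + a)/6)
-458374 - O(485) = -458374 - √(-127 + 485)/6 = -458374 - √358/6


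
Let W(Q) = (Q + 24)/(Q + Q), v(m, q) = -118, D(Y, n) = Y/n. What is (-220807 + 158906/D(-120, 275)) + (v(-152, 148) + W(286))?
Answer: -1004004215/1716 ≈ -5.8508e+5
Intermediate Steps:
W(Q) = (24 + Q)/(2*Q) (W(Q) = (24 + Q)/((2*Q)) = (24 + Q)*(1/(2*Q)) = (24 + Q)/(2*Q))
(-220807 + 158906/D(-120, 275)) + (v(-152, 148) + W(286)) = (-220807 + 158906/((-120/275))) + (-118 + (½)*(24 + 286)/286) = (-220807 + 158906/((-120*1/275))) + (-118 + (½)*(1/286)*310) = (-220807 + 158906/(-24/55)) + (-118 + 155/286) = (-220807 + 158906*(-55/24)) - 33593/286 = (-220807 - 4369915/12) - 33593/286 = -7019599/12 - 33593/286 = -1004004215/1716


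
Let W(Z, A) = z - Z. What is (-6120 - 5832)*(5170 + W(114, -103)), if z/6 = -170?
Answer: -48238272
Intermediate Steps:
z = -1020 (z = 6*(-170) = -1020)
W(Z, A) = -1020 - Z
(-6120 - 5832)*(5170 + W(114, -103)) = (-6120 - 5832)*(5170 + (-1020 - 1*114)) = -11952*(5170 + (-1020 - 114)) = -11952*(5170 - 1134) = -11952*4036 = -48238272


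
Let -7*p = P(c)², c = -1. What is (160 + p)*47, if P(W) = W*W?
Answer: 52593/7 ≈ 7513.3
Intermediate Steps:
P(W) = W²
p = -⅐ (p = -((-1)²)²/7 = -⅐*1² = -⅐*1 = -⅐ ≈ -0.14286)
(160 + p)*47 = (160 - ⅐)*47 = (1119/7)*47 = 52593/7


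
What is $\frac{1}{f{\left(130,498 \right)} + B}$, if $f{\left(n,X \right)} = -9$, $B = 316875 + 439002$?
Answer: $\frac{1}{755868} \approx 1.323 \cdot 10^{-6}$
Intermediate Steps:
$B = 755877$
$\frac{1}{f{\left(130,498 \right)} + B} = \frac{1}{-9 + 755877} = \frac{1}{755868}$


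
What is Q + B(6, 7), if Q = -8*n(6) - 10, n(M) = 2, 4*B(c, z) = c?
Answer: -49/2 ≈ -24.500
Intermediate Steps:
B(c, z) = c/4
Q = -26 (Q = -8*2 - 10 = -16 - 10 = -26)
Q + B(6, 7) = -26 + (1/4)*6 = -26 + 3/2 = -49/2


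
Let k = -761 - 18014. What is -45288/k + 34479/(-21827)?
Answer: 341157951/409801925 ≈ 0.83249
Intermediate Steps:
k = -18775
-45288/k + 34479/(-21827) = -45288/(-18775) + 34479/(-21827) = -45288*(-1/18775) + 34479*(-1/21827) = 45288/18775 - 34479/21827 = 341157951/409801925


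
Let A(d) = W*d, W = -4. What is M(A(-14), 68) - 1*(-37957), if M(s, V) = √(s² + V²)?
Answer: 37957 + 4*√485 ≈ 38045.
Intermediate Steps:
A(d) = -4*d
M(s, V) = √(V² + s²)
M(A(-14), 68) - 1*(-37957) = √(68² + (-4*(-14))²) - 1*(-37957) = √(4624 + 56²) + 37957 = √(4624 + 3136) + 37957 = √7760 + 37957 = 4*√485 + 37957 = 37957 + 4*√485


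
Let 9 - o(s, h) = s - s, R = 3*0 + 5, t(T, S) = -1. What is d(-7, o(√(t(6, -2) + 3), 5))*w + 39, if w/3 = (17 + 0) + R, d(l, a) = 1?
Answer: 105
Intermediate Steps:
R = 5 (R = 0 + 5 = 5)
o(s, h) = 9 (o(s, h) = 9 - (s - s) = 9 - 1*0 = 9 + 0 = 9)
w = 66 (w = 3*((17 + 0) + 5) = 3*(17 + 5) = 3*22 = 66)
d(-7, o(√(t(6, -2) + 3), 5))*w + 39 = 1*66 + 39 = 66 + 39 = 105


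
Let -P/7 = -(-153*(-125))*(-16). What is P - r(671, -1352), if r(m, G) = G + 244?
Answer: -2140892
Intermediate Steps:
r(m, G) = 244 + G
P = -2142000 (P = -(-7)*-153*(-125)*(-16) = -(-7)*19125*(-16) = -(-7)*(-306000) = -7*306000 = -2142000)
P - r(671, -1352) = -2142000 - (244 - 1352) = -2142000 - 1*(-1108) = -2142000 + 1108 = -2140892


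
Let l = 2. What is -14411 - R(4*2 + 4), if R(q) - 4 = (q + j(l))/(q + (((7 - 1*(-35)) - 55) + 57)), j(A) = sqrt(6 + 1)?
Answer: -201813/14 - sqrt(7)/56 ≈ -14415.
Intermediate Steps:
j(A) = sqrt(7)
R(q) = 4 + (q + sqrt(7))/(44 + q) (R(q) = 4 + (q + sqrt(7))/(q + (((7 - 1*(-35)) - 55) + 57)) = 4 + (q + sqrt(7))/(q + (((7 + 35) - 55) + 57)) = 4 + (q + sqrt(7))/(q + ((42 - 55) + 57)) = 4 + (q + sqrt(7))/(q + (-13 + 57)) = 4 + (q + sqrt(7))/(q + 44) = 4 + (q + sqrt(7))/(44 + q))
-14411 - R(4*2 + 4) = -14411 - (176 + sqrt(7) + 5*(4*2 + 4))/(44 + (4*2 + 4)) = -14411 - (176 + sqrt(7) + 5*(8 + 4))/(44 + (8 + 4)) = -14411 - (176 + sqrt(7) + 5*12)/(44 + 12) = -14411 - (176 + sqrt(7) + 60)/56 = -14411 - (236 + sqrt(7))/56 = -14411 - (59/14 + sqrt(7)/56) = -14411 + (-59/14 - sqrt(7)/56) = -201813/14 - sqrt(7)/56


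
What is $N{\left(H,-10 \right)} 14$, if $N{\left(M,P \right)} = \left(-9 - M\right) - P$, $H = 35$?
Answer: $-476$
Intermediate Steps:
$N{\left(M,P \right)} = -9 - M - P$
$N{\left(H,-10 \right)} 14 = \left(-9 - 35 - -10\right) 14 = \left(-9 - 35 + 10\right) 14 = \left(-34\right) 14 = -476$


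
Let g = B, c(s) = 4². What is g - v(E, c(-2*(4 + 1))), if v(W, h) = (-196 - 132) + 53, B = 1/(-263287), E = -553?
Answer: 72403924/263287 ≈ 275.00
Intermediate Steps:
c(s) = 16
B = -1/263287 ≈ -3.7981e-6
v(W, h) = -275 (v(W, h) = -328 + 53 = -275)
g = -1/263287 ≈ -3.7981e-6
g - v(E, c(-2*(4 + 1))) = -1/263287 - 1*(-275) = -1/263287 + 275 = 72403924/263287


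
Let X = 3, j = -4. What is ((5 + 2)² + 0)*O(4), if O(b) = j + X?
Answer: -49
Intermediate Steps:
O(b) = -1 (O(b) = -4 + 3 = -1)
((5 + 2)² + 0)*O(4) = ((5 + 2)² + 0)*(-1) = (7² + 0)*(-1) = (49 + 0)*(-1) = 49*(-1) = -49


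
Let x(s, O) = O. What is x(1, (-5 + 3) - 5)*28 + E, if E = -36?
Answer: -232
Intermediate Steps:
x(1, (-5 + 3) - 5)*28 + E = ((-5 + 3) - 5)*28 - 36 = (-2 - 5)*28 - 36 = -7*28 - 36 = -196 - 36 = -232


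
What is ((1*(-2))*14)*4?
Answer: -112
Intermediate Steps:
((1*(-2))*14)*4 = -2*14*4 = -28*4 = -112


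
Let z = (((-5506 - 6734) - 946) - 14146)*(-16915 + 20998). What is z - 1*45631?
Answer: -111642187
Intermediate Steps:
z = -111596556 (z = ((-12240 - 946) - 14146)*4083 = (-13186 - 14146)*4083 = -27332*4083 = -111596556)
z - 1*45631 = -111596556 - 1*45631 = -111596556 - 45631 = -111642187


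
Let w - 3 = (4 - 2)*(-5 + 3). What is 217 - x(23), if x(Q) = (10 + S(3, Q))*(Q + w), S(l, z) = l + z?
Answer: -575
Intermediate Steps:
w = -1 (w = 3 + (4 - 2)*(-5 + 3) = 3 + 2*(-2) = 3 - 4 = -1)
x(Q) = (-1 + Q)*(13 + Q) (x(Q) = (10 + (3 + Q))*(Q - 1) = (13 + Q)*(-1 + Q) = (-1 + Q)*(13 + Q))
217 - x(23) = 217 - (-13 + 23² + 12*23) = 217 - (-13 + 529 + 276) = 217 - 1*792 = 217 - 792 = -575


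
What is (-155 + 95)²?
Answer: 3600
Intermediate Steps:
(-155 + 95)² = (-60)² = 3600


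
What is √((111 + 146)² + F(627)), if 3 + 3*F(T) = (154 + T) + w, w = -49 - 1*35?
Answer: √596523/3 ≈ 257.45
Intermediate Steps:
w = -84 (w = -49 - 35 = -84)
F(T) = 67/3 + T/3 (F(T) = -1 + ((154 + T) - 84)/3 = -1 + (70 + T)/3 = -1 + (70/3 + T/3) = 67/3 + T/3)
√((111 + 146)² + F(627)) = √((111 + 146)² + (67/3 + (⅓)*627)) = √(257² + (67/3 + 209)) = √(66049 + 694/3) = √(198841/3) = √596523/3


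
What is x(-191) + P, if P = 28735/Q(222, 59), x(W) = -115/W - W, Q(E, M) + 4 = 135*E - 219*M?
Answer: 17979063/93017 ≈ 193.29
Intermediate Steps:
Q(E, M) = -4 - 219*M + 135*E (Q(E, M) = -4 + (135*E - 219*M) = -4 + (-219*M + 135*E) = -4 - 219*M + 135*E)
x(W) = -W - 115/W
P = 821/487 (P = 28735/(-4 - 219*59 + 135*222) = 28735/(-4 - 12921 + 29970) = 28735/17045 = 28735*(1/17045) = 821/487 ≈ 1.6858)
x(-191) + P = (-1*(-191) - 115/(-191)) + 821/487 = (191 - 115*(-1/191)) + 821/487 = (191 + 115/191) + 821/487 = 36596/191 + 821/487 = 17979063/93017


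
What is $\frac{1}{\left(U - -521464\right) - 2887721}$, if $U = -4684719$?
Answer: $- \frac{1}{7050976} \approx -1.4182 \cdot 10^{-7}$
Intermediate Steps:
$\frac{1}{\left(U - -521464\right) - 2887721} = \frac{1}{\left(-4684719 - -521464\right) - 2887721} = \frac{1}{\left(-4684719 + 521464\right) - 2887721} = \frac{1}{-4163255 - 2887721} = \frac{1}{-7050976} = - \frac{1}{7050976}$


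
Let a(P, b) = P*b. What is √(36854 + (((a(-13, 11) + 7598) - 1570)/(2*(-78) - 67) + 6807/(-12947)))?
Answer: √2537055602836998/262471 ≈ 191.90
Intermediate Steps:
√(36854 + (((a(-13, 11) + 7598) - 1570)/(2*(-78) - 67) + 6807/(-12947))) = √(36854 + (((-13*11 + 7598) - 1570)/(2*(-78) - 67) + 6807/(-12947))) = √(36854 + (((-143 + 7598) - 1570)/(-156 - 67) + 6807*(-1/12947))) = √(36854 + ((7455 - 1570)/(-223) - 6807/12947)) = √(36854 + (5885*(-1/223) - 6807/12947)) = √(36854 + (-5885/223 - 6807/12947)) = √(36854 - 77711056/2887181) = √(106326457518/2887181) = √2537055602836998/262471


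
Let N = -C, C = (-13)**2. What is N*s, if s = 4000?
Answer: -676000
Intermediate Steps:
C = 169
N = -169 (N = -1*169 = -169)
N*s = -169*4000 = -676000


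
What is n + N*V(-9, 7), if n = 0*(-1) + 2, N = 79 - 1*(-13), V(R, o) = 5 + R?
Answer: -366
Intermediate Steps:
N = 92 (N = 79 + 13 = 92)
n = 2 (n = 0 + 2 = 2)
n + N*V(-9, 7) = 2 + 92*(5 - 9) = 2 + 92*(-4) = 2 - 368 = -366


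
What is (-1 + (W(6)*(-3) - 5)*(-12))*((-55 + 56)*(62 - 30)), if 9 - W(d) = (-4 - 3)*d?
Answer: 60640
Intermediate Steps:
W(d) = 9 + 7*d (W(d) = 9 - (-4 - 3)*d = 9 - (-7)*d = 9 + 7*d)
(-1 + (W(6)*(-3) - 5)*(-12))*((-55 + 56)*(62 - 30)) = (-1 + ((9 + 7*6)*(-3) - 5)*(-12))*((-55 + 56)*(62 - 30)) = (-1 + ((9 + 42)*(-3) - 5)*(-12))*(1*32) = (-1 + (51*(-3) - 5)*(-12))*32 = (-1 + (-153 - 5)*(-12))*32 = (-1 - 158*(-12))*32 = (-1 + 1896)*32 = 1895*32 = 60640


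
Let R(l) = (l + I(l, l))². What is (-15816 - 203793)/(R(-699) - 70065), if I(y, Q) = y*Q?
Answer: -24401/26449810171 ≈ -9.2254e-7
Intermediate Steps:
I(y, Q) = Q*y
R(l) = (l + l²)² (R(l) = (l + l*l)² = (l + l²)²)
(-15816 - 203793)/(R(-699) - 70065) = (-15816 - 203793)/((-699)²*(1 - 699)² - 70065) = -219609/(488601*(-698)² - 70065) = -219609/(488601*487204 - 70065) = -219609/(238048361604 - 70065) = -219609/238048291539 = -219609*1/238048291539 = -24401/26449810171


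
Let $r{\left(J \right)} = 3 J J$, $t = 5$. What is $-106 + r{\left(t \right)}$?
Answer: $-31$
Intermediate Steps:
$r{\left(J \right)} = 3 J^{2}$
$-106 + r{\left(t \right)} = -106 + 3 \cdot 5^{2} = -106 + 3 \cdot 25 = -106 + 75 = -31$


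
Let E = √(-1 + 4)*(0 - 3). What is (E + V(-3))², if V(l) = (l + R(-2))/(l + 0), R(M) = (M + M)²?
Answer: 412/9 + 26*√3 ≈ 90.811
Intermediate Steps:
R(M) = 4*M² (R(M) = (2*M)² = 4*M²)
V(l) = (16 + l)/l (V(l) = (l + 4*(-2)²)/(l + 0) = (l + 4*4)/l = (l + 16)/l = (16 + l)/l)
E = -3*√3 (E = √3*(-3) = -3*√3 ≈ -5.1962)
(E + V(-3))² = (-3*√3 + (16 - 3)/(-3))² = (-3*√3 - ⅓*13)² = (-3*√3 - 13/3)² = (-13/3 - 3*√3)²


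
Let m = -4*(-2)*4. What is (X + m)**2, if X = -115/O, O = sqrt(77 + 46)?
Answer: 139177/123 - 7360*sqrt(123)/123 ≈ 467.89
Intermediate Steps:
O = sqrt(123) ≈ 11.091
X = -115*sqrt(123)/123 ≈ -10.369
m = 32 (m = 8*4 = 32)
(X + m)**2 = (-115*sqrt(123)/123 + 32)**2 = (32 - 115*sqrt(123)/123)**2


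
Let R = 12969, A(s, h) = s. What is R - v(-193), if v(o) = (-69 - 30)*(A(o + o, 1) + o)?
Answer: -44352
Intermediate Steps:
v(o) = -297*o (v(o) = (-69 - 30)*((o + o) + o) = -99*(2*o + o) = -297*o)
R - v(-193) = 12969 - (-297)*(-193) = 12969 - 1*57321 = 12969 - 57321 = -44352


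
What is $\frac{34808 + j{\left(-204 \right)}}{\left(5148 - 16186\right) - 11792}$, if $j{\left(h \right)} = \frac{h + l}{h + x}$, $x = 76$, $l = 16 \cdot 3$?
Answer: $- \frac{222779}{146112} \approx -1.5247$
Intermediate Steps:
$l = 48$
$j{\left(h \right)} = \frac{48 + h}{76 + h}$ ($j{\left(h \right)} = \frac{h + 48}{h + 76} = \frac{48 + h}{76 + h}$)
$\frac{34808 + j{\left(-204 \right)}}{\left(5148 - 16186\right) - 11792} = \frac{34808 + \frac{48 - 204}{76 - 204}}{\left(5148 - 16186\right) - 11792} = \frac{34808 + \frac{1}{-128} \left(-156\right)}{-11038 - 11792} = \frac{34808 - - \frac{39}{32}}{-22830} = \left(34808 + \frac{39}{32}\right) \left(- \frac{1}{22830}\right) = \frac{1113895}{32} \left(- \frac{1}{22830}\right) = - \frac{222779}{146112}$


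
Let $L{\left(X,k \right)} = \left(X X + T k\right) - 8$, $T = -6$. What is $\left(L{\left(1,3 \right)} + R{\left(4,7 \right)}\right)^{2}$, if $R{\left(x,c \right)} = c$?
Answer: $324$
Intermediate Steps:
$L{\left(X,k \right)} = -8 + X^{2} - 6 k$ ($L{\left(X,k \right)} = \left(X X - 6 k\right) - 8 = \left(X^{2} - 6 k\right) - 8 = -8 + X^{2} - 6 k$)
$\left(L{\left(1,3 \right)} + R{\left(4,7 \right)}\right)^{2} = \left(\left(-8 + 1^{2} - 18\right) + 7\right)^{2} = \left(\left(-8 + 1 - 18\right) + 7\right)^{2} = \left(-25 + 7\right)^{2} = \left(-18\right)^{2} = 324$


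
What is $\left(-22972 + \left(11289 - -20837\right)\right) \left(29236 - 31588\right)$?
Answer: $-21530208$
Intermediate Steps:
$\left(-22972 + \left(11289 - -20837\right)\right) \left(29236 - 31588\right) = \left(-22972 + \left(11289 + 20837\right)\right) \left(-2352\right) = \left(-22972 + 32126\right) \left(-2352\right) = 9154 \left(-2352\right) = -21530208$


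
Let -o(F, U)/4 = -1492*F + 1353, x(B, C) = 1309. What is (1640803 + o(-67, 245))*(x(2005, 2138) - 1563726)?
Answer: -1930420888095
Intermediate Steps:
o(F, U) = -5412 + 5968*F (o(F, U) = -4*(-1492*F + 1353) = -4*(1353 - 1492*F) = -5412 + 5968*F)
(1640803 + o(-67, 245))*(x(2005, 2138) - 1563726) = (1640803 + (-5412 + 5968*(-67)))*(1309 - 1563726) = (1640803 + (-5412 - 399856))*(-1562417) = (1640803 - 405268)*(-1562417) = 1235535*(-1562417) = -1930420888095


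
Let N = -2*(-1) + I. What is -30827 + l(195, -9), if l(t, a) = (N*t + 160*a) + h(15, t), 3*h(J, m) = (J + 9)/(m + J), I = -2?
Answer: -3388031/105 ≈ -32267.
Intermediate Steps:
N = 0 (N = -2*(-1) - 2 = 2 - 2 = 0)
h(J, m) = (9 + J)/(3*(J + m)) (h(J, m) = ((J + 9)/(m + J))/3 = ((9 + J)/(J + m))/3 = (9 + J)/(3*(J + m)))
l(t, a) = 8/(15 + t) + 160*a (l(t, a) = (0*t + 160*a) + (3 + (⅓)*15)/(15 + t) = (0 + 160*a) + (3 + 5)/(15 + t) = 160*a + 8/(15 + t) = 8/(15 + t) + 160*a)
-30827 + l(195, -9) = -30827 + 8*(1 + 20*(-9)*(15 + 195))/(15 + 195) = -30827 + 8*(1 + 20*(-9)*210)/210 = -30827 + 8*(1/210)*(1 - 37800) = -30827 + 8*(1/210)*(-37799) = -30827 - 151196/105 = -3388031/105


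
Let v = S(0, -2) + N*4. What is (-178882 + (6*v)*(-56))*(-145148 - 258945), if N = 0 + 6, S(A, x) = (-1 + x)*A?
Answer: 75543569978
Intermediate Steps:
S(A, x) = A*(-1 + x)
N = 6
v = 24 (v = 0*(-1 - 2) + 6*4 = 0*(-3) + 24 = 0 + 24 = 24)
(-178882 + (6*v)*(-56))*(-145148 - 258945) = (-178882 + (6*24)*(-56))*(-145148 - 258945) = (-178882 + 144*(-56))*(-404093) = (-178882 - 8064)*(-404093) = -186946*(-404093) = 75543569978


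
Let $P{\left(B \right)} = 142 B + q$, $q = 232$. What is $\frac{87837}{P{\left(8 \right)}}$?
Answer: $\frac{1541}{24} \approx 64.208$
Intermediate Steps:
$P{\left(B \right)} = 232 + 142 B$ ($P{\left(B \right)} = 142 B + 232 = 232 + 142 B$)
$\frac{87837}{P{\left(8 \right)}} = \frac{87837}{232 + 142 \cdot 8} = \frac{87837}{232 + 1136} = \frac{87837}{1368} = 87837 \cdot \frac{1}{1368} = \frac{1541}{24}$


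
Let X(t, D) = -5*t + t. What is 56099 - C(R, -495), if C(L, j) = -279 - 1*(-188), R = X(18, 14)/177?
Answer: 56190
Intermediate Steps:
X(t, D) = -4*t
R = -24/59 (R = -4*18/177 = -72*1/177 = -24/59 ≈ -0.40678)
C(L, j) = -91 (C(L, j) = -279 + 188 = -91)
56099 - C(R, -495) = 56099 - 1*(-91) = 56099 + 91 = 56190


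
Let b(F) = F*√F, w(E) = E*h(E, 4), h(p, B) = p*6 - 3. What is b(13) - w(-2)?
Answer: -30 + 13*√13 ≈ 16.872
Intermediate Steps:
h(p, B) = -3 + 6*p (h(p, B) = 6*p - 3 = -3 + 6*p)
w(E) = E*(-3 + 6*E)
b(F) = F^(3/2)
b(13) - w(-2) = 13^(3/2) - 3*(-2)*(-1 + 2*(-2)) = 13*√13 - 3*(-2)*(-1 - 4) = 13*√13 - 3*(-2)*(-5) = 13*√13 - 1*30 = 13*√13 - 30 = -30 + 13*√13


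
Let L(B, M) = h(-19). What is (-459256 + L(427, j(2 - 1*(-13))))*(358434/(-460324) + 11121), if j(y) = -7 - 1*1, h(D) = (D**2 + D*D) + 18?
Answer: -586774934880330/115081 ≈ -5.0988e+9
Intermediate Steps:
h(D) = 18 + 2*D**2 (h(D) = (D**2 + D**2) + 18 = 2*D**2 + 18 = 18 + 2*D**2)
j(y) = -8 (j(y) = -7 - 1 = -8)
L(B, M) = 740 (L(B, M) = 18 + 2*(-19)**2 = 18 + 2*361 = 18 + 722 = 740)
(-459256 + L(427, j(2 - 1*(-13))))*(358434/(-460324) + 11121) = (-459256 + 740)*(358434/(-460324) + 11121) = -458516*(358434*(-1/460324) + 11121) = -458516*(-179217/230162 + 11121) = -458516*2559452385/230162 = -586774934880330/115081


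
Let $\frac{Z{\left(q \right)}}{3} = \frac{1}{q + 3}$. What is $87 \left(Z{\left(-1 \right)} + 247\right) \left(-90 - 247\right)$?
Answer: $- \frac{14571543}{2} \approx -7.2858 \cdot 10^{6}$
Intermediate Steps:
$Z{\left(q \right)} = \frac{3}{3 + q}$ ($Z{\left(q \right)} = \frac{3}{q + 3} = \frac{3}{3 + q}$)
$87 \left(Z{\left(-1 \right)} + 247\right) \left(-90 - 247\right) = 87 \left(\frac{3}{3 - 1} + 247\right) \left(-90 - 247\right) = 87 \left(\frac{3}{2} + 247\right) \left(-337\right) = 87 \cdot \frac{497}{2} \left(-337\right) = 87 \left(- \frac{167489}{2}\right) = - \frac{14571543}{2}$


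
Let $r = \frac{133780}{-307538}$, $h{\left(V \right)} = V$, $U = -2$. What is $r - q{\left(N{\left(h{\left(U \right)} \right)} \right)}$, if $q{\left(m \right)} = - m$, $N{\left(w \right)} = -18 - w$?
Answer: $- \frac{2527194}{153769} \approx -16.435$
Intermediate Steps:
$r = - \frac{66890}{153769}$ ($r = 133780 \left(- \frac{1}{307538}\right) = - \frac{66890}{153769} \approx -0.435$)
$r - q{\left(N{\left(h{\left(U \right)} \right)} \right)} = - \frac{66890}{153769} - - (-18 - -2) = - \frac{66890}{153769} - - (-18 + 2) = - \frac{66890}{153769} - \left(-1\right) \left(-16\right) = - \frac{66890}{153769} - 16 = - \frac{2527194}{153769}$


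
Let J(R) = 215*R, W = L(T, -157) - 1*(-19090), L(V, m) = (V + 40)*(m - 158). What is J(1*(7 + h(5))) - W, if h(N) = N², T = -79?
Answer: -24495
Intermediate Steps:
L(V, m) = (-158 + m)*(40 + V) (L(V, m) = (40 + V)*(-158 + m) = (-158 + m)*(40 + V))
W = 31375 (W = (-6320 - 158*(-79) + 40*(-157) - 79*(-157)) - 1*(-19090) = (-6320 + 12482 - 6280 + 12403) + 19090 = 12285 + 19090 = 31375)
J(1*(7 + h(5))) - W = 215*(1*(7 + 5²)) - 1*31375 = 215*(1*(7 + 25)) - 31375 = 215*(1*32) - 31375 = 215*32 - 31375 = 6880 - 31375 = -24495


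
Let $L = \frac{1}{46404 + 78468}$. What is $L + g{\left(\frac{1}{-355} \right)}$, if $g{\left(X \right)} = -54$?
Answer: $- \frac{6743087}{124872} \approx -54.0$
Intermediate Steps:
$L = \frac{1}{124872} \approx 8.0082 \cdot 10^{-6}$
$L + g{\left(\frac{1}{-355} \right)} = \frac{1}{124872} - 54 = - \frac{6743087}{124872}$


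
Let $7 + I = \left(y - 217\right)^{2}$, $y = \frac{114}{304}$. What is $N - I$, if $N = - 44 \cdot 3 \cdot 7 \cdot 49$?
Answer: $- \frac{5900505}{64} \approx -92195.0$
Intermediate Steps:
$y = \frac{3}{8}$ ($y = 114 \cdot \frac{1}{304} = \frac{3}{8} \approx 0.375$)
$N = -45276$ ($N = \left(-44\right) 21 \cdot 49 = \left(-924\right) 49 = -45276$)
$I = \frac{3002841}{64}$ ($I = -7 + \left(\frac{3}{8} - 217\right)^{2} = -7 + \left(- \frac{1733}{8}\right)^{2} = -7 + \frac{3003289}{64} = \frac{3002841}{64} \approx 46919.0$)
$N - I = -45276 - \frac{3002841}{64} = - \frac{5900505}{64}$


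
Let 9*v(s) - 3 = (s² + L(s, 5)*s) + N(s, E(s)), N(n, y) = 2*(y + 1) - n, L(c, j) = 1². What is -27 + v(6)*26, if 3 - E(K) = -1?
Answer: 1031/9 ≈ 114.56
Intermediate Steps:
E(K) = 4 (E(K) = 3 - 1*(-1) = 3 + 1 = 4)
L(c, j) = 1
N(n, y) = 2 - n + 2*y (N(n, y) = 2*(1 + y) - n = (2 + 2*y) - n = 2 - n + 2*y)
v(s) = 13/9 + s²/9 (v(s) = ⅓ + ((s² + 1*s) + (2 - s + 2*4))/9 = ⅓ + ((s² + s) + (2 - s + 8))/9 = ⅓ + ((s + s²) + (10 - s))/9 = ⅓ + (10 + s²)/9 = ⅓ + (10/9 + s²/9) = 13/9 + s²/9)
-27 + v(6)*26 = -27 + (13/9 + (⅑)*6²)*26 = -27 + (13/9 + (⅑)*36)*26 = -27 + (13/9 + 4)*26 = -27 + (49/9)*26 = -27 + 1274/9 = 1031/9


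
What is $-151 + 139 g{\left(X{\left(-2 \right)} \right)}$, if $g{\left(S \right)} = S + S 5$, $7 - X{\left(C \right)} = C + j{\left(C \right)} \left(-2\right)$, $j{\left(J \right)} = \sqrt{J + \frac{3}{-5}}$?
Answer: $7355 + \frac{1668 i \sqrt{65}}{5} \approx 7355.0 + 2689.6 i$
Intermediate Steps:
$j{\left(J \right)} = \sqrt{- \frac{3}{5} + J}$ ($j{\left(J \right)} = \sqrt{J + 3 \left(- \frac{1}{5}\right)} = \sqrt{J - \frac{3}{5}} = \sqrt{- \frac{3}{5} + J}$)
$X{\left(C \right)} = 7 - C + \frac{2 \sqrt{-15 + 25 C}}{5}$ ($X{\left(C \right)} = 7 - \left(C + \frac{\sqrt{-15 + 25 C}}{5} \left(-2\right)\right) = 7 - \left(C - \frac{2 \sqrt{-15 + 25 C}}{5}\right) = 7 - C + \frac{2 \sqrt{-15 + 25 C}}{5}$)
$g{\left(S \right)} = 6 S$ ($g{\left(S \right)} = S + 5 S = 6 S$)
$-151 + 139 g{\left(X{\left(-2 \right)} \right)} = -151 + 139 \cdot 6 \left(7 - -2 + \frac{2 \sqrt{-15 + 25 \left(-2\right)}}{5}\right) = -151 + 139 \cdot 6 \left(7 + 2 + \frac{2 \sqrt{-15 - 50}}{5}\right) = -151 + 139 \cdot 6 \left(7 + 2 + \frac{2 \sqrt{-65}}{5}\right) = -151 + 139 \cdot 6 \left(7 + 2 + \frac{2 i \sqrt{65}}{5}\right) = -151 + 139 \cdot 6 \left(9 + \frac{2 i \sqrt{65}}{5}\right) = -151 + 139 \left(54 + \frac{12 i \sqrt{65}}{5}\right) = -151 + \left(7506 + \frac{1668 i \sqrt{65}}{5}\right) = 7355 + \frac{1668 i \sqrt{65}}{5}$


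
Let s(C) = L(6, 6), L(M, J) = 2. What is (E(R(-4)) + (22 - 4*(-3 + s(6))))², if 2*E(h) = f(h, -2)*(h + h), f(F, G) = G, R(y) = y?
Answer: 1156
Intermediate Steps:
s(C) = 2
E(h) = -2*h (E(h) = (-2*(h + h))/2 = (-4*h)/2 = -2*h)
(E(R(-4)) + (22 - 4*(-3 + s(6))))² = (-2*(-4) + (22 - 4*(-3 + 2)))² = (8 + (22 - 4*(-1)))² = (8 + (22 - 1*(-4)))² = (8 + (22 + 4))² = (8 + 26)² = 34² = 1156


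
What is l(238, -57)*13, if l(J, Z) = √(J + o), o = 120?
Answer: 13*√358 ≈ 245.97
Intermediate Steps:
l(J, Z) = √(120 + J) (l(J, Z) = √(J + 120) = √(120 + J))
l(238, -57)*13 = √(120 + 238)*13 = √358*13 = 13*√358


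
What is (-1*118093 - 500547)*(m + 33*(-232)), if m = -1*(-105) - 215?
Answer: 4804358240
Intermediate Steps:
m = -110 (m = 105 - 215 = -110)
(-1*118093 - 500547)*(m + 33*(-232)) = (-1*118093 - 500547)*(-110 + 33*(-232)) = (-118093 - 500547)*(-110 - 7656) = -618640*(-7766) = 4804358240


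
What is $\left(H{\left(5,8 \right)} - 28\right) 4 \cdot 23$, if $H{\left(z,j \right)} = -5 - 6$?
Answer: $-3588$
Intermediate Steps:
$H{\left(z,j \right)} = -11$ ($H{\left(z,j \right)} = -5 - 6 = -11$)
$\left(H{\left(5,8 \right)} - 28\right) 4 \cdot 23 = \left(-11 - 28\right) 4 \cdot 23 = \left(-39\right) 92 = -3588$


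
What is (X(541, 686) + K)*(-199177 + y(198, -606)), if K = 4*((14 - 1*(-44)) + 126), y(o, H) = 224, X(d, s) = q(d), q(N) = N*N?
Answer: -58376192401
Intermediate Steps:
q(N) = N**2
X(d, s) = d**2
K = 736 (K = 4*((14 + 44) + 126) = 4*(58 + 126) = 4*184 = 736)
(X(541, 686) + K)*(-199177 + y(198, -606)) = (541**2 + 736)*(-199177 + 224) = (292681 + 736)*(-198953) = 293417*(-198953) = -58376192401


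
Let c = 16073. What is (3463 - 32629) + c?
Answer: -13093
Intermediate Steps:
(3463 - 32629) + c = (3463 - 32629) + 16073 = -29166 + 16073 = -13093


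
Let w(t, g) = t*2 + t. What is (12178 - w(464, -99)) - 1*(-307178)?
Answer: 317964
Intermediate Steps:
w(t, g) = 3*t (w(t, g) = 2*t + t = 3*t)
(12178 - w(464, -99)) - 1*(-307178) = (12178 - 3*464) - 1*(-307178) = (12178 - 1*1392) + 307178 = (12178 - 1392) + 307178 = 10786 + 307178 = 317964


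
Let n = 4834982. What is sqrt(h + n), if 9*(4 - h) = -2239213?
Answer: sqrt(45754087)/3 ≈ 2254.7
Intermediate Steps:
h = 2239249/9 (h = 4 - 1/9*(-2239213) = 4 + 2239213/9 = 2239249/9 ≈ 2.4881e+5)
sqrt(h + n) = sqrt(2239249/9 + 4834982) = sqrt(45754087/9) = sqrt(45754087)/3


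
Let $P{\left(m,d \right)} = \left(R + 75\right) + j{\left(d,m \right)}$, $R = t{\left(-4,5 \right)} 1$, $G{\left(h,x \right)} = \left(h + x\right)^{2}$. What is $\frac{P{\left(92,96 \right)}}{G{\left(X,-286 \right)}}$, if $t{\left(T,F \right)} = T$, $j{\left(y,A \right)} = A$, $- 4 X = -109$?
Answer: $\frac{2608}{1071225} \approx 0.0024346$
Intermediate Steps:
$X = \frac{109}{4}$ ($X = \left(- \frac{1}{4}\right) \left(-109\right) = \frac{109}{4} \approx 27.25$)
$R = -4$ ($R = \left(-4\right) 1 = -4$)
$P{\left(m,d \right)} = 71 + m$ ($P{\left(m,d \right)} = \left(-4 + 75\right) + m = 71 + m$)
$\frac{P{\left(92,96 \right)}}{G{\left(X,-286 \right)}} = \frac{71 + 92}{\left(\frac{109}{4} - 286\right)^{2}} = \frac{163}{\left(- \frac{1035}{4}\right)^{2}} = \frac{163}{\frac{1071225}{16}} = 163 \cdot \frac{16}{1071225} = \frac{2608}{1071225}$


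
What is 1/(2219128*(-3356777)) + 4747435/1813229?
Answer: 3214927518857187921/1227905134054536584 ≈ 2.6182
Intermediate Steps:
1/(2219128*(-3356777)) + 4747435/1813229 = (1/2219128)*(-1/3356777) + 4747435*(1/1813229) = -1/7449117830456 + 431585/164839 = 3214927518857187921/1227905134054536584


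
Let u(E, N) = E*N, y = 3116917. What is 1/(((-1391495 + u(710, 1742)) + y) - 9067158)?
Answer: -1/6104916 ≈ -1.6380e-7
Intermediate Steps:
1/(((-1391495 + u(710, 1742)) + y) - 9067158) = 1/(((-1391495 + 710*1742) + 3116917) - 9067158) = 1/(((-1391495 + 1236820) + 3116917) - 9067158) = 1/((-154675 + 3116917) - 9067158) = 1/(2962242 - 9067158) = 1/(-6104916) = -1/6104916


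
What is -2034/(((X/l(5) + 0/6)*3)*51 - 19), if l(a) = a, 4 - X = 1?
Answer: -5085/182 ≈ -27.940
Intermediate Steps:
X = 3 (X = 4 - 1*1 = 4 - 1 = 3)
-2034/(((X/l(5) + 0/6)*3)*51 - 19) = -2034/(((3/5 + 0/6)*3)*51 - 19) = -2034/(((3*(⅕) + 0*(⅙))*3)*51 - 19) = -2034/(((⅗ + 0)*3)*51 - 19) = -2034/(((⅗)*3)*51 - 19) = -2034/((9/5)*51 - 19) = -2034/(459/5 - 19) = -2034/364/5 = -2034*5/364 = -5085/182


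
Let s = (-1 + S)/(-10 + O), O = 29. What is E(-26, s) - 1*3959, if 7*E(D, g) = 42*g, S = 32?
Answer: -75035/19 ≈ -3949.2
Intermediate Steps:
s = 31/19 (s = (-1 + 32)/(-10 + 29) = 31/19 ≈ 1.6316)
E(D, g) = 6*g (E(D, g) = (42*g)/7 = 6*g)
E(-26, s) - 1*3959 = 6*(31/19) - 1*3959 = 186/19 - 3959 = -75035/19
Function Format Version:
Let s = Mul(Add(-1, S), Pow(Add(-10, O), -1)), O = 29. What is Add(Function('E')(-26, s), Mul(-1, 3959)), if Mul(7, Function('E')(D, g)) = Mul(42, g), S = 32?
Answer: Rational(-75035, 19) ≈ -3949.2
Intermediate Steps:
s = Rational(31, 19) (s = Mul(Add(-1, 32), Pow(Add(-10, 29), -1)) = Mul(31, Pow(19, -1)) = Mul(31, Rational(1, 19)) = Rational(31, 19) ≈ 1.6316)
Function('E')(D, g) = Mul(6, g) (Function('E')(D, g) = Mul(Rational(1, 7), Mul(42, g)) = Mul(6, g))
Add(Function('E')(-26, s), Mul(-1, 3959)) = Add(Mul(6, Rational(31, 19)), Mul(-1, 3959)) = Add(Rational(186, 19), -3959) = Rational(-75035, 19)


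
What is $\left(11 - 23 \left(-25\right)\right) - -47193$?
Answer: $47779$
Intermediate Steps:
$\left(11 - 23 \left(-25\right)\right) - -47193 = \left(11 - -575\right) + 47193 = \left(11 + 575\right) + 47193 = 586 + 47193 = 47779$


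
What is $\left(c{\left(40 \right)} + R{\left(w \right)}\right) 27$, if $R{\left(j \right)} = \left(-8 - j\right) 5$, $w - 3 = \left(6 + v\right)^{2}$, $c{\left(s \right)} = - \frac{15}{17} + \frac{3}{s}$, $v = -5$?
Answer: $- \frac{1116423}{680} \approx -1641.8$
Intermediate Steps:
$c{\left(s \right)} = - \frac{15}{17} + \frac{3}{s}$ ($c{\left(s \right)} = \left(-15\right) \frac{1}{17} + \frac{3}{s} = - \frac{15}{17} + \frac{3}{s}$)
$w = 4$ ($w = 3 + \left(6 - 5\right)^{2} = 3 + 1^{2} = 3 + 1 = 4$)
$R{\left(j \right)} = -40 - 5 j$
$\left(c{\left(40 \right)} + R{\left(w \right)}\right) 27 = \left(\left(- \frac{15}{17} + \frac{3}{40}\right) - 60\right) 27 = \left(- \frac{549}{680} - 60\right) 27 = \left(- \frac{41349}{680}\right) 27 = - \frac{1116423}{680}$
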